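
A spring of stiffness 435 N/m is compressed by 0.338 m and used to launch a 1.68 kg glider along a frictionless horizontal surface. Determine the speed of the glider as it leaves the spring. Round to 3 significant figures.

v = 5.44 m/s

The glider leaves the spring when the spring is at natural length, so ½kx² = ½mv²
v = x√(k/m) = 0.338 × √(435/1.68) = 5.439 m/s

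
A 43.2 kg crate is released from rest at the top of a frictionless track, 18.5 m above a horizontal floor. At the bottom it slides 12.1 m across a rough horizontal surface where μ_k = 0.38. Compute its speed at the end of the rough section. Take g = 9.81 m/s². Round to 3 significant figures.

Energy at the top = energy at the end + work done against friction:
mgh = ½mv² + μ_k m g d
W_f = μ_k mg d = (0.38)(43.2)(9.81)(12.1) = 1949 J
½mv² = mgh − W_f = 7840.2 − 1949 = 5891.6 J
v = √(2 × 5891.6/43.2) = 16.52 m/s

v = 16.5 m/s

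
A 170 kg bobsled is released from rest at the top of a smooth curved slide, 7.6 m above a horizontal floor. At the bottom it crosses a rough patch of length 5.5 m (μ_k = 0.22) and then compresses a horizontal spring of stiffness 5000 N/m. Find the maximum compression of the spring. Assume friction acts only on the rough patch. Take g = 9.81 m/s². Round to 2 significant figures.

Initial energy: E₁ = mgh = (170)(9.81)(7.6) = 12675 J
Friction removes W_f = μ_k mg d = (0.22)(170)(9.81)(5.5) = 2018 J
Energy reaching the spring: E = 12675 − 2018 = 10657 J
At max compression ½kx² = E ⇒ x = √(2E/k) = √(2 × 10657/5000) = 2.065 m

x = 2.1 m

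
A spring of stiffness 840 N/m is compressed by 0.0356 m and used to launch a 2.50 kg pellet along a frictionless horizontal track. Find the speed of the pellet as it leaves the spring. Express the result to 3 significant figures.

The pellet leaves the spring when the spring is at natural length, so ½kx² = ½mv²
v = x√(k/m) = 0.0356 × √(840/2.50) = 0.6526 m/s

v = 0.653 m/s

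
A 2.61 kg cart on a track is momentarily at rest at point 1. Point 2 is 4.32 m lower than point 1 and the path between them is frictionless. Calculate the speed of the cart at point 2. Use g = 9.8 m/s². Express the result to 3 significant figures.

v = 9.20 m/s

Energy conservation between the two points: mgh = ½mv²
v = √(2gh) = √(2 × 9.8 × 4.32) = √84.672 = 9.202 m/s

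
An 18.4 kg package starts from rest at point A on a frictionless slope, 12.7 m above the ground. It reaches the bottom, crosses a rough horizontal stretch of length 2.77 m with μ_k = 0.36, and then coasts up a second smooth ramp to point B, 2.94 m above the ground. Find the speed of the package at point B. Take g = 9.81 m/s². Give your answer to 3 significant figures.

Energy at A: mgh₁ = (18.4)(9.81)(12.7) = 2292.4 J
Friction loss: W_f = μ_k mg d = 180.0 J
At B: ½mv² + mgh₂ = mgh₁ − W_f
½mv² = 2292.4 − 180.0 − 530.68 = 1581.7 J
v = √(2 × 1581.7/18.4) = 13.11 m/s

v = 13.1 m/s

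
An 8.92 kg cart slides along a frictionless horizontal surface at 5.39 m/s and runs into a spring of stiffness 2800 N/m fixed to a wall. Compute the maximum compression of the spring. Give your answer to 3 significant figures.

At max compression the cart is momentarily at rest: ½mv² = ½kx²
x = v√(m/k) = 5.39 × √(8.92/2800) = 0.3042 m

x = 0.304 m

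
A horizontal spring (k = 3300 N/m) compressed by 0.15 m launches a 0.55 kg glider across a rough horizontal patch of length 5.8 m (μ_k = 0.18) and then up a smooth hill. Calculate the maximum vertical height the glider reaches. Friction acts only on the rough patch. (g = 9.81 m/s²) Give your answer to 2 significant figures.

Spring energy: E₀ = ½kx² = ½(3300)(0.15)² = 37.125 J
Friction: W_f = μ_k mg d = (0.18)(0.55)(9.81)(5.8) = 5.633 J
Energy at base of ramp: E = 37.125 − 5.633 = 31.492 J
At max height all remaining energy is PE: mgh = E ⇒ h = E/(mg) = 31.492/(0.55 × 9.81) = 5.837 m

h = 5.8 m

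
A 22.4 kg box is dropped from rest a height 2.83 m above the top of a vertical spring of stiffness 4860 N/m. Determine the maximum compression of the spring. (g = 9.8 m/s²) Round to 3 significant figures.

Take the reference level at the top of the uncompressed spring. At max compression the box has fallen H + x and is momentarily at rest:
mg(H + x) = ½kx²
½(4860)x² − (22.4)(9.8)x − (22.4)(9.8)(2.83) = 0
2430x² − 219.5x − 621.2 = 0
x = [219.5 + √(48189 + 6.0385e+06)]/(2 × 2430) = 0.5528 m

x = 0.553 m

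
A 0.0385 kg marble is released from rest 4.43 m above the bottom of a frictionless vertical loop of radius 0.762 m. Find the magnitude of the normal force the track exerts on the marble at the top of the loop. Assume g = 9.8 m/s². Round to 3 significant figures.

Energy from release to top (height 2r): mgh = ½mv_top² + mg(2r)
v_top² = 2g(h − 2r) = 2(9.8)(4.43 − 1.524) = 56.958 m²/s²
At the top, both N and weight point toward the centre: N + mg = mv_top²/r
N = m(v_top²/r − g) = 0.0385(56.958/0.762 − 9.8) = 2.500 N

N = 2.50 N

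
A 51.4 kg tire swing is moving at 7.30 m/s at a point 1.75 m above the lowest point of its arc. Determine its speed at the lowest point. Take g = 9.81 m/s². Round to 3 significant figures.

v = 9.36 m/s

By conservation of mechanical energy, ½mv₀² + mgh = ½mv²
v² = v₀² + 2gh = (7.30)² + 2(9.81)(1.75) = 87.625
v = √87.625 = 9.361 m/s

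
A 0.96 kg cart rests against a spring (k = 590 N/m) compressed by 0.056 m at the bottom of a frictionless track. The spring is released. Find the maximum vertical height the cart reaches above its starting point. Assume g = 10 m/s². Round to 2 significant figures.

h = 0.096 m

All spring PE becomes gravitational PE at the highest point: ½kx² = mgh
h = kx²/(2mg) = (590)(0.056)²/(2 × 0.96 × 10) = 0.09637 m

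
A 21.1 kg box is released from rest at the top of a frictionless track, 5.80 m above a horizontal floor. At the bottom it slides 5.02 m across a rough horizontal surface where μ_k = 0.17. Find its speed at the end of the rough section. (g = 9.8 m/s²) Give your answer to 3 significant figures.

Energy bookkeeping (friction removes W_f = μ_k N d):
mgh = ½mv² + μ_k m g d
W_f = μ_k mg d = (0.17)(21.1)(9.8)(5.02) = 176.5 J
½mv² = mgh − W_f = 1199.3 − 176.5 = 1022.9 J
v = √(2 × 1022.9/21.1) = 9.846 m/s

v = 9.85 m/s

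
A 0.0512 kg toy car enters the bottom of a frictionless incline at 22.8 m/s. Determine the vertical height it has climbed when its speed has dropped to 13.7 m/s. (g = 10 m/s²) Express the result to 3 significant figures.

Conservation of energy: ½mv₁² = ½mv₂² + mgh
h = (v₁² − v₂²)/(2g) = (22.8² − 13.7²)/(2 × 10) = 16.61 m

h = 16.6 m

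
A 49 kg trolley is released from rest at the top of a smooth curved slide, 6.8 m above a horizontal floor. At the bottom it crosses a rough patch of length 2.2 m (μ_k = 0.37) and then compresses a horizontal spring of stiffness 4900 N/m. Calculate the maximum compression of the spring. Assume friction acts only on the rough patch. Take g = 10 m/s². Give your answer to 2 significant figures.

Initial energy: E₁ = mgh = (49)(10)(6.8) = 3332.0 J
Friction removes W_f = μ_k mg d = (0.37)(49)(10)(2.2) = 398.9 J
Energy reaching the spring: E = 3332.0 − 398.9 = 2933.1 J
At max compression ½kx² = E ⇒ x = √(2E/k) = √(2 × 2933.1/4900) = 1.094 m

x = 1.1 m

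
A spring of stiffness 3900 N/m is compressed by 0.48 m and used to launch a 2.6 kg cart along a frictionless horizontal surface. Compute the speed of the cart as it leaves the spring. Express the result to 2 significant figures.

v = 19 m/s

Spring PE converts entirely to kinetic energy: ½kx² = ½mv²
v = x√(k/m) = 0.48 × √(3900/2.6) = 18.59 m/s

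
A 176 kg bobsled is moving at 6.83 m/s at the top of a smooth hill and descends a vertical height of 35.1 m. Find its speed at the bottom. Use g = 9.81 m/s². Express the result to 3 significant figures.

By conservation of mechanical energy, ½mv₀² + mgh = ½mv²
v² = v₀² + 2gh = (6.83)² + 2(9.81)(35.1) = 735.31
v = √735.31 = 27.12 m/s

v = 27.1 m/s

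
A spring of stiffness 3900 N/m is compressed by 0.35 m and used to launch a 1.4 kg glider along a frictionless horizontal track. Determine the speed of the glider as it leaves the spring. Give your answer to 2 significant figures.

Conservation of energy: ½kx² = ½mv²
v = x√(k/m) = 0.35 × √(3900/1.4) = 18.47 m/s

v = 18 m/s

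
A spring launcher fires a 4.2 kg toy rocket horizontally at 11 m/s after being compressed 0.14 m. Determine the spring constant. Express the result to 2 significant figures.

Energy stored in the spring equals the launch KE: ½kx² = ½mv²
k = mv²/x² = (4.2)(11)²/(0.14)² = 25929 N/m

k = 26000 N/m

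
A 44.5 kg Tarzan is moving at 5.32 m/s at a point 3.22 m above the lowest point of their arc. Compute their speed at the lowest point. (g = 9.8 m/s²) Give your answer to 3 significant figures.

Energy conservation between the two points: ½mv₀² + mgh = ½mv²
The mass cancels from both sides.
v² = v₀² + 2gh = (5.32)² + 2(9.8)(3.22) = 91.414
v = √91.414 = 9.561 m/s

v = 9.56 m/s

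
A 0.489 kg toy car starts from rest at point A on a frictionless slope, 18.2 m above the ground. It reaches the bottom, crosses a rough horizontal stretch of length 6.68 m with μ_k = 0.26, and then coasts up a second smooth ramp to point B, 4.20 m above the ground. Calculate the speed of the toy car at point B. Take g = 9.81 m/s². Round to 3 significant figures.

v = 15.5 m/s

Energy at A: mgh₁ = (0.489)(9.81)(18.2) = 87.307 J
Friction loss: W_f = μ_k mg d = 8.332 J
At B: ½mv² + mgh₂ = mgh₁ − W_f
½mv² = 87.307 − 8.332 − 20.148 = 58.828 J
v = √(2 × 58.828/0.489) = 15.51 m/s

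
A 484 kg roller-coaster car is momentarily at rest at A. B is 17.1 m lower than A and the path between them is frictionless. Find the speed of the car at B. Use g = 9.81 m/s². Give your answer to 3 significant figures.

By conservation of mechanical energy, mgh = ½mv²
The mass cancels from both sides.
v = √(2gh) = √(2 × 9.81 × 17.1) = √335.50 = 18.32 m/s

v = 18.3 m/s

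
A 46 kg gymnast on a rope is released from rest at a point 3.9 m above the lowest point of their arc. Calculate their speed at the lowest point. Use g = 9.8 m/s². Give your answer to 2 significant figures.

Energy conservation between the two points: mgh = ½mv²
v = √(2gh) = √(2 × 9.8 × 3.9) = √76.440 = 8.743 m/s

v = 8.7 m/s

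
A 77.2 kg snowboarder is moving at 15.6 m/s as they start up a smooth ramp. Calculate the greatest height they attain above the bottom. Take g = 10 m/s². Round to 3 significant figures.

Setting KE at the bottom equal to PE gained: ½mv² = mgh
h = v²/(2g) = 15.6²/(2 × 10) = 12.17 m

h = 12.2 m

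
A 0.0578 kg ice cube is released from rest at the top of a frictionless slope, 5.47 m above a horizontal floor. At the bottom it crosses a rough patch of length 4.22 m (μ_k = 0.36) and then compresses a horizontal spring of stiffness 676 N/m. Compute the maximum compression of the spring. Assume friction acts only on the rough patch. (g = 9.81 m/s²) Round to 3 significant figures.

Initial energy: E₁ = mgh = (0.0578)(9.81)(5.47) = 3.1016 J
Friction removes W_f = μ_k mg d = (0.36)(0.0578)(9.81)(4.22) = 0.8614 J
Energy reaching the spring: E = 3.1016 − 0.8614 = 2.2402 J
At max compression ½kx² = E ⇒ x = √(2E/k) = √(2 × 2.2402/676) = 0.08141 m

x = 0.0814 m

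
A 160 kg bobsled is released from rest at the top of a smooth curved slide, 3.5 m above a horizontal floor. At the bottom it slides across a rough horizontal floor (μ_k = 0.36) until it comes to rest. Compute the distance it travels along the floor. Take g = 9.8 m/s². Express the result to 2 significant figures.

d = 9.7 m

Energy bookkeeping (friction removes W_f = μ_k N d):
At rest all PE has been dissipated by friction: mgh = μ_k m g d
d = h/μ_k = 3.5/0.36 = 9.722 m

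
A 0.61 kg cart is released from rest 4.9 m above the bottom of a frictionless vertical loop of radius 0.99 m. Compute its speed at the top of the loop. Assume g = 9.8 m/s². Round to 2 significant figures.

Energy conservation: mgh = ½mv_top² + mg(2r)
v_top² = 2g(h − 2r) = 2(9.8)(4.9 − 1.980) = 57.23
v_top = 7.565 m/s

v = 7.6 m/s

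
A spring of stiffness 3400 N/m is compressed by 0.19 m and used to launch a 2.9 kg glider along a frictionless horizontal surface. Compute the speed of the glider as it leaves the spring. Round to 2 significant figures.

The glider leaves the spring when the spring is at natural length, so ½kx² = ½mv²
v = x√(k/m) = 0.19 × √(3400/2.9) = 6.506 m/s

v = 6.5 m/s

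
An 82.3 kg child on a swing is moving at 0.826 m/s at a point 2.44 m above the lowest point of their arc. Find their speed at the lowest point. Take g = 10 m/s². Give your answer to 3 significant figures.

Energy conservation between the two points: ½mv₀² + mgh = ½mv²
v² = v₀² + 2gh = (0.826)² + 2(10)(2.44) = 49.482
v = √49.482 = 7.034 m/s

v = 7.03 m/s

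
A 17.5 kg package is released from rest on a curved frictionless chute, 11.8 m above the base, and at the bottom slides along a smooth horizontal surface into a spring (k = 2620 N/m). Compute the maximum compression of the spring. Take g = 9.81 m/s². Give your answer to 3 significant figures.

At max compression the package is momentarily at rest: mgh = ½kx²
x = √(2mgh/k) = √(2 × 17.5 × 9.81 × 11.8 / 2620) = 1.244 m

x = 1.24 m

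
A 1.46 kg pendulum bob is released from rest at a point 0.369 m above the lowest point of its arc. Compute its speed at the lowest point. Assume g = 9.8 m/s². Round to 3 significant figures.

By conservation of mechanical energy, mgh = ½mv²
v = √(2gh) = √(2 × 9.8 × 0.369) = √7.2324 = 2.689 m/s

v = 2.69 m/s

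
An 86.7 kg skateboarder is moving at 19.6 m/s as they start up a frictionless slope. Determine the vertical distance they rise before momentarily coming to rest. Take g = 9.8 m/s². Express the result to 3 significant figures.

By energy conservation, ½mv² = mgh
h = v²/(2g) = 19.6²/(2 × 9.8) = 19.60 m

h = 19.6 m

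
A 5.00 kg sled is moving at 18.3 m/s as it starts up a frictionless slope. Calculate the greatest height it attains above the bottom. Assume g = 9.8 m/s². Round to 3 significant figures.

Setting KE at the bottom equal to PE gained: ½mv² = mgh
h = v²/(2g) = 18.3²/(2 × 9.8) = 17.09 m

h = 17.1 m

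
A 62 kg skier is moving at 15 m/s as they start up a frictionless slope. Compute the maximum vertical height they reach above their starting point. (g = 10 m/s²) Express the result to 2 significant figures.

Setting KE at the bottom equal to PE gained: ½mv² = mgh
h = v²/(2g) = 15²/(2 × 10) = 11.25 m

h = 11 m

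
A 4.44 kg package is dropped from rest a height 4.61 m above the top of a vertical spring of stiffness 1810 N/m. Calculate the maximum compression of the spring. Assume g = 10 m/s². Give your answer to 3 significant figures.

x = 0.501 m

Take the reference level at the top of the uncompressed spring. At max compression the package has fallen H + x and is momentarily at rest:
mg(H + x) = ½kx²
½(1810)x² − (4.44)(10)x − (4.44)(10)(4.61) = 0
905.0x² − 44.40x − 204.7 = 0
x = [44.40 + √(1971 + 740956)]/(2 × 905.0) = 0.5007 m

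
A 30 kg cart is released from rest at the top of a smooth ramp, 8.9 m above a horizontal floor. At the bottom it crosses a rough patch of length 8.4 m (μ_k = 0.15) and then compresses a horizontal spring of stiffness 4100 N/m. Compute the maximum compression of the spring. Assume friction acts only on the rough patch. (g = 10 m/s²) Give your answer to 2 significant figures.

Initial energy: E₁ = mgh = (30)(10)(8.9) = 2670.0 J
Friction removes W_f = μ_k mg d = (0.15)(30)(10)(8.4) = 378.0 J
Energy reaching the spring: E = 2670.0 − 378.0 = 2292.0 J
At max compression ½kx² = E ⇒ x = √(2E/k) = √(2 × 2292.0/4100) = 1.057 m

x = 1.1 m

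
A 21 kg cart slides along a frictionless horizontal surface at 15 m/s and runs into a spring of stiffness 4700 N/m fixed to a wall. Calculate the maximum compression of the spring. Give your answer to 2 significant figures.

x = 1.0 m

Conservation of energy between contact and max compression: ½mv² = ½kx²
x = v√(m/k) = 15 × √(21/4700) = 1.003 m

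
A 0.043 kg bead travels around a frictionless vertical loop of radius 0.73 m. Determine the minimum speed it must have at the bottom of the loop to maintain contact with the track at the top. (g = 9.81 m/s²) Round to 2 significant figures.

v = 6.0 m/s

At the top: mg = mv_top²/r ⇒ v_top² = gr = 7.161 m²/s²
Energy from bottom to top (height 2r): ½mv_bot² = ½mv_top² + mg(2r)
v_bot² = gr + 4gr = 5gr = 35.81
v_bot = √(5gr) = 5.984 m/s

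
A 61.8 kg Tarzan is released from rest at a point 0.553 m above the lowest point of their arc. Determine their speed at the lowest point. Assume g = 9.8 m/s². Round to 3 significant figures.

Energy conservation between the two points: mgh = ½mv²
v = √(2gh) = √(2 × 9.8 × 0.553) = √10.839 = 3.292 m/s

v = 3.29 m/s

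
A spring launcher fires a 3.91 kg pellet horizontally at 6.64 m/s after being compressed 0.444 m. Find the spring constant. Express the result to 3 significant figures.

k = 874 N/m

Spring PE at full compression equals KE at release: ½kx² = ½mv²
k = mv²/x² = (3.91)(6.64)²/(0.444)² = 874.5 N/m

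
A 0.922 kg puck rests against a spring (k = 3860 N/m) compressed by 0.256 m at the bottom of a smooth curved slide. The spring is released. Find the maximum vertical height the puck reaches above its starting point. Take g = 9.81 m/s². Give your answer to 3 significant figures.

At maximum height the puck is at rest, so ½kx² = mgh
h = kx²/(2mg) = (3860)(0.256)²/(2 × 0.922 × 9.81) = 13.98 m

h = 14.0 m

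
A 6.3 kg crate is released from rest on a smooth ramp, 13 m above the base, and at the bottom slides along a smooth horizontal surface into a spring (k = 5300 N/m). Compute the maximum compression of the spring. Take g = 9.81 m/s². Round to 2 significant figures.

x = 0.55 m

At max compression the crate is momentarily at rest: mgh = ½kx²
x = √(2mgh/k) = √(2 × 6.3 × 9.81 × 13 / 5300) = 0.5506 m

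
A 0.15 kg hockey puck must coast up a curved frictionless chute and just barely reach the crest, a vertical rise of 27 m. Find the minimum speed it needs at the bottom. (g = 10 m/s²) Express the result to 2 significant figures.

v = 23 m/s

At the top it is momentarily at rest, so all KE converts to PE: ½mv² = mgh
v = √(2gh) = √(2 × 10 × 27) = 23.24 m/s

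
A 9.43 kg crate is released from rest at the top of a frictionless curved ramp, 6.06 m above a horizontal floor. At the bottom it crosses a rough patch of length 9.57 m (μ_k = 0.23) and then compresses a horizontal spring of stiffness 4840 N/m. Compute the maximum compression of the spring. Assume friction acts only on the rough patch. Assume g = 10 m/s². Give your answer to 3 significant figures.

x = 0.388 m

Initial energy: E₁ = mgh = (9.43)(10)(6.06) = 571.46 J
Friction removes W_f = μ_k mg d = (0.23)(9.43)(10)(9.57) = 207.6 J
Energy reaching the spring: E = 571.46 − 207.6 = 363.89 J
At max compression ½kx² = E ⇒ x = √(2E/k) = √(2 × 363.89/4840) = 0.3878 m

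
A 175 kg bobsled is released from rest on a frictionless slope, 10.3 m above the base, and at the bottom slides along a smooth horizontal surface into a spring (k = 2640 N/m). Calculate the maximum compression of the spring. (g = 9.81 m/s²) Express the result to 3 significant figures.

x = 3.66 m

Gravitational PE at the top equals spring PE at max compression: mgh = ½kx²
x = √(2mgh/k) = √(2 × 175 × 9.81 × 10.3 / 2640) = 3.660 m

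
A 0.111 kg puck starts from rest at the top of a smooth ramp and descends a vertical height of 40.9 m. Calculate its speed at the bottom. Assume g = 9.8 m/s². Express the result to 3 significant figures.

Equating total energy at the two states: mgh = ½mv²
v = √(2gh) = √(2 × 9.8 × 40.9) = √801.64 = 28.31 m/s

v = 28.3 m/s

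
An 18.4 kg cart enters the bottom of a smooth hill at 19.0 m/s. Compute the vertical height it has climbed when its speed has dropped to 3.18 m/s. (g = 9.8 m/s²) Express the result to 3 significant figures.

Conservation of energy: ½mv₁² = ½mv₂² + mgh
h = (v₁² − v₂²)/(2g) = (19.0² − 3.18²)/(2 × 9.8) = 17.90 m

h = 17.9 m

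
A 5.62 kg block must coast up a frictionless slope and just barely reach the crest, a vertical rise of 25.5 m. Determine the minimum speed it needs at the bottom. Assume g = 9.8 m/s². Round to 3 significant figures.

v = 22.4 m/s

At the top it is momentarily at rest, so all KE converts to PE: ½mv² = mgh
v = √(2gh) = √(2 × 9.8 × 25.5) = 22.36 m/s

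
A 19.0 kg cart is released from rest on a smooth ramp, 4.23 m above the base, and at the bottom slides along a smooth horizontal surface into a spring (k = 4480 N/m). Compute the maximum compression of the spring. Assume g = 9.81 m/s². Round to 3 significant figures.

Gravitational PE at the top equals spring PE at max compression: mgh = ½kx²
x = √(2mgh/k) = √(2 × 19.0 × 9.81 × 4.23 / 4480) = 0.5933 m

x = 0.593 m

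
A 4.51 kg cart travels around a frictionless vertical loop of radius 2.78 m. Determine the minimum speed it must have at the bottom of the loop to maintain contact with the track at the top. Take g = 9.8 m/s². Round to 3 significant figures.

At the top: mg = mv_top²/r ⇒ v_top² = gr = 27.24 m²/s²
Energy from bottom to top (height 2r): ½mv_bot² = ½mv_top² + mg(2r)
v_bot² = gr + 4gr = 5gr = 136.2
v_bot = √(5gr) = 11.67 m/s

v = 11.7 m/s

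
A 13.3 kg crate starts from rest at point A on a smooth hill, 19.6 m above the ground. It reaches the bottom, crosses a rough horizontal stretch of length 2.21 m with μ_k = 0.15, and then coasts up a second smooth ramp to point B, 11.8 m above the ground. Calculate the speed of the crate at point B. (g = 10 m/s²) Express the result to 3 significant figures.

Energy at A: mgh₁ = (13.3)(10)(19.6) = 2606.8 J
Friction loss: W_f = μ_k mg d = 44.09 J
At B: ½mv² + mgh₂ = mgh₁ − W_f
½mv² = 2606.8 − 44.09 − 1569.4 = 993.31 J
v = √(2 × 993.31/13.3) = 12.22 m/s

v = 12.2 m/s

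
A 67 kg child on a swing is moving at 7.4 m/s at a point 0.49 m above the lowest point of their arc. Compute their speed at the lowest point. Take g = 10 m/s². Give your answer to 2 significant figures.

By conservation of mechanical energy, ½mv₀² + mgh = ½mv²
v² = v₀² + 2gh = (7.4)² + 2(10)(0.49) = 64.560
v = √64.560 = 8.035 m/s

v = 8.0 m/s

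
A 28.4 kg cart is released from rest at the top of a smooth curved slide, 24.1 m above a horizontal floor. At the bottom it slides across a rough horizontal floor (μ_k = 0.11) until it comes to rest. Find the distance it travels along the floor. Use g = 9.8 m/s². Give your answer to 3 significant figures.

Energy at the top = energy at the end + work done against friction:
At rest all PE has been dissipated by friction: mgh = μ_k m g d
d = h/μ_k = 24.1/0.11 = 219.1 m

d = 219 m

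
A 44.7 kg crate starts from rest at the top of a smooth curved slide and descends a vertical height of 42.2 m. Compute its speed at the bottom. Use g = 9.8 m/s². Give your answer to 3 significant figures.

Mechanical energy is conserved (no friction): mgh = ½mv²
v = √(2gh) = √(2 × 9.8 × 42.2) = √827.12 = 28.76 m/s

v = 28.8 m/s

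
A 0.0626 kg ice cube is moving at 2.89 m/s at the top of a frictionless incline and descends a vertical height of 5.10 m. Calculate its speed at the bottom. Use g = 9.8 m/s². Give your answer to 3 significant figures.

v = 10.4 m/s

Mechanical energy is conserved (no friction): ½mv₀² + mgh = ½mv²
v² = v₀² + 2gh = (2.89)² + 2(9.8)(5.10) = 108.31
v = √108.31 = 10.41 m/s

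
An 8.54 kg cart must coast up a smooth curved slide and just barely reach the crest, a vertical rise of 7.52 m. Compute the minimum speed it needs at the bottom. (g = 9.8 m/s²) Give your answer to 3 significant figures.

v = 12.1 m/s

At the top it is momentarily at rest, so all KE converts to PE: ½mv² = mgh
v = √(2gh) = √(2 × 9.8 × 7.52) = 12.14 m/s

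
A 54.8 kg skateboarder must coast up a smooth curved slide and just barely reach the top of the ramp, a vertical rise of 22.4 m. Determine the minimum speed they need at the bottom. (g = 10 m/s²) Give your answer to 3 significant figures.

At the top they are momentarily at rest, so all KE converts to PE: ½mv² = mgh
v = √(2gh) = √(2 × 10 × 22.4) = 21.17 m/s

v = 21.2 m/s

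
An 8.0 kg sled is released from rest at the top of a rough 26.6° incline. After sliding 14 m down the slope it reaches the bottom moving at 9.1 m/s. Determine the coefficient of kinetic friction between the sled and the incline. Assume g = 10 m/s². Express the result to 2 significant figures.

μ_k = 0.17

Energy balance down the incline: mg L sinθ − ½mv² = μ_k (mg cosθ) L
mgL sinθ = 501.49 J; ½mv² = 331.24 J
W_f = 501.49 − 331.24 = 170.3 J
μ_k = W_f/(mg cosθ · L) = 170.3/(71.53 × 14) = 0.1700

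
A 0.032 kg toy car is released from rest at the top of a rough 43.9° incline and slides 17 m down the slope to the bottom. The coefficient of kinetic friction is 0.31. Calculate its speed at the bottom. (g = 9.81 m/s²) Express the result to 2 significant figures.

v = 13 m/s

Work–energy: mg(L sinθ) − μ_k(mg cosθ)L = ½mv²
mgh = mgL sinθ = (0.032)(9.81)(17)sin43.9° = 3.7004 J
W_f = μ_k mg cosθ · L = (0.31)(0.032)(9.81)cos43.9°·17 = 1.192 J
½mv² = 3.7004 − 1.192 = 2.5084 J
v = √(2 × 2.5084/0.032) = 12.52 m/s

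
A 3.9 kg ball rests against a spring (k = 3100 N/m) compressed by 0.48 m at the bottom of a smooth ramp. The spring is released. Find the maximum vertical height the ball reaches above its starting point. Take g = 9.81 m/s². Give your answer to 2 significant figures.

h = 9.3 m

Energy conservation from release to the highest point: ½kx² = mgh
h = kx²/(2mg) = (3100)(0.48)²/(2 × 3.9 × 9.81) = 9.334 m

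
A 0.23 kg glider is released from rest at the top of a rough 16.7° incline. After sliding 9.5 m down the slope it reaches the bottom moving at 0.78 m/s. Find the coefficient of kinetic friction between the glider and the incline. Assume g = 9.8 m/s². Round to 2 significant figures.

The energy dissipated by friction is the PE lost minus the KE gained:
mgL sinθ = 6.1533 J; ½mv² = 0.069966 J
W_f = 6.1533 − 0.069966 = 6.083 J
μ_k = W_f/(mg cosθ · L) = 6.083/(2.159 × 9.5) = 0.2966

μ_k = 0.30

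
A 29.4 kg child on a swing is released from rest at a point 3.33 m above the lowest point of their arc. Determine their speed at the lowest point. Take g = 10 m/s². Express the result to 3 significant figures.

v = 8.16 m/s

By conservation of mechanical energy, mgh = ½mv²
v = √(2gh) = √(2 × 10 × 3.33) = √66.600 = 8.161 m/s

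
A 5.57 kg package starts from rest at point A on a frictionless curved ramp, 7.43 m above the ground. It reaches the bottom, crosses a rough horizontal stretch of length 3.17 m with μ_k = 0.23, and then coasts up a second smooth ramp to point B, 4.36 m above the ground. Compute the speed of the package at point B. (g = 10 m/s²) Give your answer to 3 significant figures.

v = 6.84 m/s

Energy at A: mgh₁ = (5.57)(10)(7.43) = 413.85 J
Friction loss: W_f = μ_k mg d = 40.61 J
At B: ½mv² + mgh₂ = mgh₁ − W_f
½mv² = 413.85 − 40.61 − 242.85 = 130.39 J
v = √(2 × 130.39/5.57) = 6.842 m/s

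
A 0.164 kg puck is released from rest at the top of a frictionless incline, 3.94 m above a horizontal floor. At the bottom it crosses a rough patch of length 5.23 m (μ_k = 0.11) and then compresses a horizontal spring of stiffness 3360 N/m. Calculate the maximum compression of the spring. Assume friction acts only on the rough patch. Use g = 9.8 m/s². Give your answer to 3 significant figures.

x = 0.0567 m

Initial energy: E₁ = mgh = (0.164)(9.8)(3.94) = 6.3324 J
Friction removes W_f = μ_k mg d = (0.11)(0.164)(9.8)(5.23) = 0.9246 J
Energy reaching the spring: E = 6.3324 − 0.9246 = 5.4077 J
At max compression ½kx² = E ⇒ x = √(2E/k) = √(2 × 5.4077/3360) = 0.05674 m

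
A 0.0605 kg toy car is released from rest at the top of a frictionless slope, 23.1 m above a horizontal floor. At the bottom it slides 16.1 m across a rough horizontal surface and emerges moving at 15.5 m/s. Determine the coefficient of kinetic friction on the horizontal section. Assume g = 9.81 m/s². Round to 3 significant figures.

Energy bookkeeping (friction removes W_f = μ_k N d):
mgh = ½mv² + μ_k m g d
mgh = 13.710 J; ½mv² = 7.2676 J
W_f = 13.710 − 7.2676 = 6.442 J
μ_k = W_f/(mg·d) = 6.442/(0.5935 × 16.1) = 0.6742

μ_k = 0.674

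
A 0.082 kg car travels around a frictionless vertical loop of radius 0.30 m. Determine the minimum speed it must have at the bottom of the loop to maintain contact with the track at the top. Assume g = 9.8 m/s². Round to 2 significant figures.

At the top: mg = mv_top²/r ⇒ v_top² = gr = 2.940 m²/s²
Energy from bottom to top (height 2r): ½mv_bot² = ½mv_top² + mg(2r)
v_bot² = gr + 4gr = 5gr = 14.70
v_bot = √(5gr) = 3.834 m/s

v = 3.8 m/s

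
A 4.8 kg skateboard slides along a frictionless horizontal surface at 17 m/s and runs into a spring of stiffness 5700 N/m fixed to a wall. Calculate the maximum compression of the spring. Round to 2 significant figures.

All KE is stored as spring PE at maximum compression: ½mv² = ½kx²
x = v√(m/k) = 17 × √(4.8/5700) = 0.4933 m

x = 0.49 m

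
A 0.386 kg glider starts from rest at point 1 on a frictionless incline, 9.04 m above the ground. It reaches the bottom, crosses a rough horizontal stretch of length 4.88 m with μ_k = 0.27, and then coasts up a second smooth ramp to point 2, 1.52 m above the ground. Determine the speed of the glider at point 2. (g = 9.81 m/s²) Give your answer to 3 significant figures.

v = 11.0 m/s

Energy at 1: mgh₁ = (0.386)(9.81)(9.04) = 34.231 J
Friction loss: W_f = μ_k mg d = 4.989 J
At 2: ½mv² + mgh₂ = mgh₁ − W_f
½mv² = 34.231 − 4.989 − 5.7557 = 23.486 J
v = √(2 × 23.486/0.386) = 11.03 m/s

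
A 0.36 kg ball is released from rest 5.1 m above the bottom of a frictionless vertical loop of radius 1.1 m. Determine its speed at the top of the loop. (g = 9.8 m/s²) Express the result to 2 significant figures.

Energy conservation: mgh = ½mv_top² + mg(2r)
v_top² = 2g(h − 2r) = 2(9.8)(5.1 − 2.200) = 56.84
v_top = 7.539 m/s

v = 7.5 m/s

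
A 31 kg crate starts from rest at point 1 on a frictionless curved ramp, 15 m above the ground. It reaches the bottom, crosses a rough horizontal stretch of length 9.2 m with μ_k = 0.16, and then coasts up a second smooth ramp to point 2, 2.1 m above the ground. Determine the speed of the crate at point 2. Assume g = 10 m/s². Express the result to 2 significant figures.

v = 15 m/s

Energy at 1: mgh₁ = (31)(10)(15) = 4650.0 J
Friction loss: W_f = μ_k mg d = 456.3 J
At 2: ½mv² + mgh₂ = mgh₁ − W_f
½mv² = 4650.0 − 456.3 − 651.00 = 3542.7 J
v = √(2 × 3542.7/31) = 15.12 m/s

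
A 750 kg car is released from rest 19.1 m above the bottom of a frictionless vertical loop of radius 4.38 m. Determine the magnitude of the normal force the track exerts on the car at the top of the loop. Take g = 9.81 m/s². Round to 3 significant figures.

Energy from release to top (height 2r): mgh = ½mv_top² + mg(2r)
v_top² = 2g(h − 2r) = 2(9.81)(19.1 − 8.760) = 202.87 m²/s²
At the top, both N and weight point toward the centre: N + mg = mv_top²/r
N = m(v_top²/r − g) = 750(202.87/4.38 − 9.81) = 27381 N

N = 27400 N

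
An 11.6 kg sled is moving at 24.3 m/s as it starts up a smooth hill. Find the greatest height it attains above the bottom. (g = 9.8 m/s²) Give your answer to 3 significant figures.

Setting KE at the bottom equal to PE gained: ½mv² = mgh
h = v²/(2g) = 24.3²/(2 × 9.8) = 30.13 m

h = 30.1 m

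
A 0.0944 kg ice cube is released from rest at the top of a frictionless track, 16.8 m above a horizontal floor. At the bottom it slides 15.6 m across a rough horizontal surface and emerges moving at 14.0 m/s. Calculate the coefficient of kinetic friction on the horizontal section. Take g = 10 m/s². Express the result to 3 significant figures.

Energy at the top = energy at the end + work done against friction:
mgh = ½mv² + μ_k m g d
mgh = 15.859 J; ½mv² = 9.2512 J
W_f = 15.859 − 9.2512 = 6.608 J
μ_k = W_f/(mg·d) = 6.608/(0.9440 × 15.6) = 0.4487

μ_k = 0.449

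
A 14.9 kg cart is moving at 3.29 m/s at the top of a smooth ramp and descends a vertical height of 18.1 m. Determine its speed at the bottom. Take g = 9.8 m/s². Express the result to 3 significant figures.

Energy conservation between the two points: ½mv₀² + mgh = ½mv²
The mass cancels from both sides.
v² = v₀² + 2gh = (3.29)² + 2(9.8)(18.1) = 365.58
v = √365.58 = 19.12 m/s

v = 19.1 m/s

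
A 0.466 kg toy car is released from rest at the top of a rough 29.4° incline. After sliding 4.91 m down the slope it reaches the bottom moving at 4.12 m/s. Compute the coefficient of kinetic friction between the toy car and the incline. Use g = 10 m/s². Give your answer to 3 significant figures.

The energy dissipated by friction is the PE lost minus the KE gained:
mgL sinθ = 11.232 J; ½mv² = 3.9550 J
W_f = 11.232 − 3.9550 = 7.277 J
μ_k = W_f/(mg cosθ · L) = 7.277/(4.060 × 4.91) = 0.3651

μ_k = 0.365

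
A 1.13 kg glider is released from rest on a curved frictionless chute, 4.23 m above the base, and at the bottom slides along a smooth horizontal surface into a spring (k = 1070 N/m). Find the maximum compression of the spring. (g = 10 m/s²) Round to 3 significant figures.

x = 0.299 m

Gravitational PE at the top equals spring PE at max compression: mgh = ½kx²
x = √(2mgh/k) = √(2 × 1.13 × 10 × 4.23 / 1070) = 0.2989 m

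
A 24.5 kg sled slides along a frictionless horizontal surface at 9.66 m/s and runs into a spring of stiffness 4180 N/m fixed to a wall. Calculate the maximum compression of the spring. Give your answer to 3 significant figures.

x = 0.740 m

All KE is stored as spring PE at maximum compression: ½mv² = ½kx²
x = v√(m/k) = 9.66 × √(24.5/4180) = 0.7396 m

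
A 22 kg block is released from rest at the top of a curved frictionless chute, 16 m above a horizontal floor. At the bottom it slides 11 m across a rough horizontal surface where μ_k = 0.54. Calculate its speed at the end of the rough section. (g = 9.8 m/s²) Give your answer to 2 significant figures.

Applying the work–energy principle:
mgh = ½mv² + μ_k m g d
W_f = μ_k mg d = (0.54)(22)(9.8)(11) = 1281 J
½mv² = mgh − W_f = 3449.6 − 1281 = 2168.9 J
v = √(2 × 2168.9/22) = 14.04 m/s

v = 14 m/s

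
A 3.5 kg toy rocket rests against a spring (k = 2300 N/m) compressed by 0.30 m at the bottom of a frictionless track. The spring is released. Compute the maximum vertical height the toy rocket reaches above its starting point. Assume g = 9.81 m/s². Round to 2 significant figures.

h = 3.0 m

Energy conservation from release to the highest point: ½kx² = mgh
h = kx²/(2mg) = (2300)(0.30)²/(2 × 3.5 × 9.81) = 3.014 m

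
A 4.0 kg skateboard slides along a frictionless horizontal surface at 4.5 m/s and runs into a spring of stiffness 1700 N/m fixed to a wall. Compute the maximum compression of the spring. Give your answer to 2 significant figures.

x = 0.22 m

At max compression the skateboard is momentarily at rest: ½mv² = ½kx²
x = v√(m/k) = 4.5 × √(4.0/1700) = 0.2183 m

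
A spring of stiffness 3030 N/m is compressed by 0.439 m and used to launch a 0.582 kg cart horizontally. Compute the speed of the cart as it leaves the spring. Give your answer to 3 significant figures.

Spring PE converts entirely to kinetic energy: ½kx² = ½mv²
v = x√(k/m) = 0.439 × √(3030/0.582) = 31.68 m/s

v = 31.7 m/s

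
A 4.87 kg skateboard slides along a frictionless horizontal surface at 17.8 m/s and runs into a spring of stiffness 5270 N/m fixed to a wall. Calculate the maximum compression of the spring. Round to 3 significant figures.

Conservation of energy between contact and max compression: ½mv² = ½kx²
x = v√(m/k) = 17.8 × √(4.87/5270) = 0.5411 m

x = 0.541 m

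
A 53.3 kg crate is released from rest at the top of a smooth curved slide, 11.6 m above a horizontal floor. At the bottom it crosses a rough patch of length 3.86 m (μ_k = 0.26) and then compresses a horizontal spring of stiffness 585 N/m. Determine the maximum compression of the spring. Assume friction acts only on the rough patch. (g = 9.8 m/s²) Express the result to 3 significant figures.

Initial energy: E₁ = mgh = (53.3)(9.8)(11.6) = 6059.1 J
Friction removes W_f = μ_k mg d = (0.26)(53.3)(9.8)(3.86) = 524.2 J
Energy reaching the spring: E = 6059.1 − 524.2 = 5534.9 J
At max compression ½kx² = E ⇒ x = √(2E/k) = √(2 × 5534.9/585) = 4.350 m

x = 4.35 m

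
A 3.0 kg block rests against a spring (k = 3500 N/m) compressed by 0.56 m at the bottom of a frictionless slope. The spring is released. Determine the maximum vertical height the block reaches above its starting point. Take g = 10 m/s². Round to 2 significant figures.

Energy conservation from release to the highest point: ½kx² = mgh
h = kx²/(2mg) = (3500)(0.56)²/(2 × 3.0 × 10) = 18.29 m

h = 18 m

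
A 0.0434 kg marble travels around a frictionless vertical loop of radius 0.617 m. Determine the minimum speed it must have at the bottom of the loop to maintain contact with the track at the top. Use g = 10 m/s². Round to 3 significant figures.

v = 5.55 m/s

At the top: mg = mv_top²/r ⇒ v_top² = gr = 6.170 m²/s²
Energy from bottom to top (height 2r): ½mv_bot² = ½mv_top² + mg(2r)
v_bot² = gr + 4gr = 5gr = 30.85
v_bot = √(5gr) = 5.554 m/s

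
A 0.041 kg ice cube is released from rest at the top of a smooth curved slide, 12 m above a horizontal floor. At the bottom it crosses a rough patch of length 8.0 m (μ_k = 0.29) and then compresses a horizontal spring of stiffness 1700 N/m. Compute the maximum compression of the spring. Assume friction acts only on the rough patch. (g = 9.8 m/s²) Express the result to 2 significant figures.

Initial energy: E₁ = mgh = (0.041)(9.8)(12) = 4.8216 J
Friction removes W_f = μ_k mg d = (0.29)(0.041)(9.8)(8.0) = 0.9322 J
Energy reaching the spring: E = 4.8216 − 0.9322 = 3.8894 J
At max compression ½kx² = E ⇒ x = √(2E/k) = √(2 × 3.8894/1700) = 0.06764 m

x = 0.068 m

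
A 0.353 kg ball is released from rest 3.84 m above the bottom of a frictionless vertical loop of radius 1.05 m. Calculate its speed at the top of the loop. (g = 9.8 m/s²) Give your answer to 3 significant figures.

Energy conservation: mgh = ½mv_top² + mg(2r)
v_top² = 2g(h − 2r) = 2(9.8)(3.84 − 2.100) = 34.10
v_top = 5.840 m/s

v = 5.84 m/s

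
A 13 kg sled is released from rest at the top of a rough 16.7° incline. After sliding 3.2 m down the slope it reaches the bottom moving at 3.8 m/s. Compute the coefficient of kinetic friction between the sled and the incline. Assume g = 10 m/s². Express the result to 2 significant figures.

μ_k = 0.064

The energy dissipated by friction is the PE lost minus the KE gained:
mgL sinθ = 119.54 J; ½mv² = 93.860 J
W_f = 119.54 − 93.860 = 25.68 J
μ_k = W_f/(mg cosθ · L) = 25.68/(124.5 × 3.2) = 0.06445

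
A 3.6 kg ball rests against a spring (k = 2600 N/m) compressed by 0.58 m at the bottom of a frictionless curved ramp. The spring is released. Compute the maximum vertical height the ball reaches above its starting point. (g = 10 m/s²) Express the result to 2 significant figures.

All spring PE becomes gravitational PE at the highest point: ½kx² = mgh
h = kx²/(2mg) = (2600)(0.58)²/(2 × 3.6 × 10) = 12.15 m

h = 12 m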